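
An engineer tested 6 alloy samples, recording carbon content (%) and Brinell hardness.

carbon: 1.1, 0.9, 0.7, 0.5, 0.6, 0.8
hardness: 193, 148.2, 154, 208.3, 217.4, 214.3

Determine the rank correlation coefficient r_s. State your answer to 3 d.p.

Rank carbon: 6, 5, 3, 1, 2, 4
Rank hardness: 3, 1, 2, 4, 6, 5
d = rank(carbon) − rank(hardness): 3, 4, 1, -3, -4, -1; Σd² = 52
ρ = 1 − 6Σd² / [n(n²−1)] = 1 − 6×52 / (6×35) = 1 − 312/210 ≈ -0.486

-0.486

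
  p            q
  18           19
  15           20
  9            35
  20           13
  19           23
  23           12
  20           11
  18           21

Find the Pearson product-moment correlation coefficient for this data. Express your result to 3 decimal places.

n = 8, Σp = 142, Σq = 154, Σp² = 2644, Σq² = 3390, Σpq = 2528
nΣpq − ΣpΣq = 20224 − 21868 = -1644
nΣp² − (Σp)² = 21152 − 20164 = 988; nΣq² − (Σq)² = 27120 − 23716 = 3404
r = -1644 / √(988 × 3404) = -1644 / 1833.8899 ≈ -0.896

-0.896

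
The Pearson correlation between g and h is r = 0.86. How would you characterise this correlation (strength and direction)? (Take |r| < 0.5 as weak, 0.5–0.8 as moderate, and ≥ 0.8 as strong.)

r = 0.86 > 0 so the relationship is positive.
|r| = 0.86, which falls in the strong range.

strong positive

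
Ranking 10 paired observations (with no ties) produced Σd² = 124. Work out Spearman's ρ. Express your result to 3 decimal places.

0.248

ρ = 1 − 6Σd² / [n(n²−1)] = 1 − 6×124 / (10×99)
  = 1 − 744/990 = 1 − 0.7515 ≈ 0.248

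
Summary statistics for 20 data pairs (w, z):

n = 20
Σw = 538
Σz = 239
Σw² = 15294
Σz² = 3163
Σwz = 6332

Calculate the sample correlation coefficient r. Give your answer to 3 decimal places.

r = (nΣwz − ΣwΣz) / √[(nΣw² − (Σw)²)(nΣz² − (Σz)²)]
Numerator: 20×6332 − 538×239 = -1942
Denominator: √[(305880 − 289444)(63260 − 57121)] = √[16436 × 6139] = 10044.9293
r = -1942 / 10044.9293 ≈ -0.193

-0.193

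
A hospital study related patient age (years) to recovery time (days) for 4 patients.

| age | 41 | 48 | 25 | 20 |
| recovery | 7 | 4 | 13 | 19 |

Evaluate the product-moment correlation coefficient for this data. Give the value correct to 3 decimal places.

-0.975

n = 4, Σx = 134, Σy = 43, Σx² = 5010, Σy² = 595, Σxy = 1184
nΣxy − ΣxΣy = 4736 − 5762 = -1026
nΣx² − (Σx)² = 20040 − 17956 = 2084; nΣy² − (Σy)² = 2380 − 1849 = 531
r = -1026 / √(2084 × 531) = -1026 / 1051.9525 ≈ -0.975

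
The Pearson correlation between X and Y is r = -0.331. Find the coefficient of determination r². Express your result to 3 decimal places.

0.110

r² = (-0.331)² = 0.110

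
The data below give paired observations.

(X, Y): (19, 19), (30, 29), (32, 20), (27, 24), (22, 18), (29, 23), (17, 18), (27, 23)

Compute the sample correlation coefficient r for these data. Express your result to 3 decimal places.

0.655

n = 8, ΣX = 203, ΣY = 174, ΣX² = 5357, ΣY² = 3884, ΣXY = 4509
nΣXY − ΣXΣY = 36072 − 35322 = 750
nΣX² − (ΣX)² = 42856 − 41209 = 1647; nΣY² − (ΣY)² = 31072 − 30276 = 796
r = 750 / √(1647 × 796) = 750 / 1144.9943 ≈ 0.655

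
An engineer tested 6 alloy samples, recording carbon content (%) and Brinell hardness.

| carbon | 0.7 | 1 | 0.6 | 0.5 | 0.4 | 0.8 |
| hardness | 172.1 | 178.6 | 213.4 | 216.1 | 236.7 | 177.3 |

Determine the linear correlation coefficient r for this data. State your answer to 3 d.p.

-0.852

n = 6, Σx = 4, Σy = 1194.2, Σx² = 2.9, Σy² = 241217.32, Σxy = 771.68
nΣxy − ΣxΣy = 4630.08 − 4776.8 = -146.72
nΣx² − (Σx)² = 17.4 − 16 = 1.4; nΣy² − (Σy)² = 1447303.92 − 1426113.64 = 21190.28
r = -146.72 / √(1.4 × 21190.28) = -146.72 / 172.2393 ≈ -0.852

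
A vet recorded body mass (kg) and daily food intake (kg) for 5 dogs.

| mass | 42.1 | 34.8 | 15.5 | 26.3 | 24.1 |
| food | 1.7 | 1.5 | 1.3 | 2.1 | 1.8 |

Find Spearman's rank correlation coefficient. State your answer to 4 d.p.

0.2000

Rank mass: 5, 4, 1, 3, 2
Rank food: 3, 2, 1, 5, 4
d = rank(mass) − rank(food): 2, 2, 0, -2, -2; Σd² = 16
ρ = 1 − 6Σd² / [n(n²−1)] = 1 − 6×16 / (5×24) = 1 − 96/120 ≈ 0.2000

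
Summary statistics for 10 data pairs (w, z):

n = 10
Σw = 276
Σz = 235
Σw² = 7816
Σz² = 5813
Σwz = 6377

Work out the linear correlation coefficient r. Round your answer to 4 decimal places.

r = (nΣwz − ΣwΣz) / √[(nΣw² − (Σw)²)(nΣz² − (Σz)²)]
Numerator: 10×6377 − 276×235 = -1090
Denominator: √[(78160 − 76176)(58130 − 55225)] = √[1984 × 2905] = 2400.7332
r = -1090 / 2400.7332 ≈ -0.4540

-0.4540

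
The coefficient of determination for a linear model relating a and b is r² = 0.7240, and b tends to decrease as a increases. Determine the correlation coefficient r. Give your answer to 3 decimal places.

|r| = √0.7240 = 0.851
The association is negative, so r = −0.851.

-0.851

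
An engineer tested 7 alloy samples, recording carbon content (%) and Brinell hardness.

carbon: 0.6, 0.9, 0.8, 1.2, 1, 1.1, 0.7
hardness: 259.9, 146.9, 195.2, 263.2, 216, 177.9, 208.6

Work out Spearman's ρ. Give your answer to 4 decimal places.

0.0357

Rank carbon: 1, 4, 3, 7, 5, 6, 2
Rank hardness: 6, 1, 3, 7, 5, 2, 4
d = rank(carbon) − rank(hardness): -5, 3, 0, 0, 0, 4, -2; Σd² = 54
ρ = 1 − 6Σd² / [n(n²−1)] = 1 − 6×54 / (7×48) = 1 − 324/336 ≈ 0.0357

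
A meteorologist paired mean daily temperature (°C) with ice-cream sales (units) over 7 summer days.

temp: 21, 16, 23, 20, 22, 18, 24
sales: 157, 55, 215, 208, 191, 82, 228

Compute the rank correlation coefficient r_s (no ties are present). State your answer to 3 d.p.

0.893

Rank temp: 4, 1, 6, 3, 5, 2, 7
Rank sales: 3, 1, 6, 5, 4, 2, 7
d = rank(temp) − rank(sales): 1, 0, 0, -2, 1, 0, 0; Σd² = 6
ρ = 1 − 6Σd² / [n(n²−1)] = 1 − 6×6 / (7×48) = 1 − 36/336 ≈ 0.893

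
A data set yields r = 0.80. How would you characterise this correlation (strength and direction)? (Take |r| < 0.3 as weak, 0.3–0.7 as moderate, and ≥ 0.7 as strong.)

strong positive

r = 0.80 > 0 so the relationship is positive.
|r| = 0.80, which falls in the strong range.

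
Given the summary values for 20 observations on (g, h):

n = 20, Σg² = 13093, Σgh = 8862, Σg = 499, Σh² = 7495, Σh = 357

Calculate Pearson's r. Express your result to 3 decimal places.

r = (nΣgh − ΣgΣh) / √[(nΣg² − (Σg)²)(nΣh² − (Σh)²)]
Numerator: 20×8862 − 499×357 = -903
Denominator: √[(261860 − 249001)(149900 − 127449)] = √[12859 × 22451] = 16991.0979
r = -903 / 16991.0979 ≈ -0.053

-0.053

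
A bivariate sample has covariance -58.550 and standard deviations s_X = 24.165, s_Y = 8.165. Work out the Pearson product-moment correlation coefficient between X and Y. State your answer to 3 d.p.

-0.297

r = Cov(X,Y) / (s_X · s_Y) = -58.550 / (24.165 × 8.165)
  = -58.550 / 197.3072 ≈ -0.297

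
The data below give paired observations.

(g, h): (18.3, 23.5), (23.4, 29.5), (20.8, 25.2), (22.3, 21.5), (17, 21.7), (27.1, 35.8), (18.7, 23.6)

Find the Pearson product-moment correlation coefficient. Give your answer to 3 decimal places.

0.852

n = 7, Σg = 147.6, Σh = 180.8, Σg² = 3185.48, Σh² = 4829.28, Σgh = 3904.36
nΣgh − ΣgΣh = 27330.52 − 26686.08 = 644.44
nΣg² − (Σg)² = 22298.36 − 21785.76 = 512.6; nΣh² − (Σh)² = 33804.96 − 32688.64 = 1116.32
r = 644.44 / √(512.6 × 1116.32) = 644.44 / 756.4560 ≈ 0.852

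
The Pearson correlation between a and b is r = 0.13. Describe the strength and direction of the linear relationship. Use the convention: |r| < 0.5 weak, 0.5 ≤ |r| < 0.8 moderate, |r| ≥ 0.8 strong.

r = 0.13 > 0 so the relationship is positive.
|r| = 0.13, which falls in the weak range.

weak positive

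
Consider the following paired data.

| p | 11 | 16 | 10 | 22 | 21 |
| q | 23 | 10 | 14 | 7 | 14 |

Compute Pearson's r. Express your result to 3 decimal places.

n = 5, Σp = 80, Σq = 68, Σp² = 1402, Σq² = 1070, Σpq = 1001
nΣpq − ΣpΣq = 5005 − 5440 = -435
nΣp² − (Σp)² = 7010 − 6400 = 610; nΣq² − (Σq)² = 5350 − 4624 = 726
r = -435 / √(610 × 726) = -435 / 665.4773 ≈ -0.654

-0.654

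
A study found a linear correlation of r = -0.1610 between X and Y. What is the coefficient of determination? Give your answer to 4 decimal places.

r² = (-0.1610)² = 0.0259

0.0259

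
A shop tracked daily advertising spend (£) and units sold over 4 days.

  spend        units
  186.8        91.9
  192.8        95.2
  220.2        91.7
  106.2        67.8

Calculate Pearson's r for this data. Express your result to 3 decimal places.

0.933

n = 4, Σx = 706, Σy = 346.6, Σx² = 131832.56, Σy² = 30514.38, Σxy = 62914.18
nΣxy − ΣxΣy = 251656.72 − 244699.6 = 6957.12
nΣx² − (Σx)² = 527330.24 − 498436 = 28894.24; nΣy² − (Σy)² = 122057.52 − 120131.56 = 1925.96
r = 6957.12 / √(28894.24 × 1925.96) = 6957.12 / 7459.8358 ≈ 0.933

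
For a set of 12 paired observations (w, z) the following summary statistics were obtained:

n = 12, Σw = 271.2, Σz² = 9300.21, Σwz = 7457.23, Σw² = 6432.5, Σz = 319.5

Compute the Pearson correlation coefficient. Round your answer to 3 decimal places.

0.482

r = (nΣwz − ΣwΣz) / √[(nΣw² − (Σw)²)(nΣz² − (Σz)²)]
Numerator: 12×7457.23 − 271.2×319.5 = 2838.36
Denominator: √[(77190 − 73549.44)(111602.52 − 102080.25)] = √[3640.56 × 9522.27] = 5887.8175
r = 2838.36 / 5887.8175 ≈ 0.482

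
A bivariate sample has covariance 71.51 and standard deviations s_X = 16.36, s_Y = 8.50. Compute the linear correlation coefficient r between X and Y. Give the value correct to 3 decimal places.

0.514

r = Cov(X,Y) / (s_X · s_Y) = 71.51 / (16.36 × 8.50)
  = 71.51 / 139.0600 ≈ 0.514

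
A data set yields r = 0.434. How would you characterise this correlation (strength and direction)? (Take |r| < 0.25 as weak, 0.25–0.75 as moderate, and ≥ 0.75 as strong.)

r = 0.434 > 0 so the relationship is positive.
|r| = 0.434, which falls in the moderate range.

moderate positive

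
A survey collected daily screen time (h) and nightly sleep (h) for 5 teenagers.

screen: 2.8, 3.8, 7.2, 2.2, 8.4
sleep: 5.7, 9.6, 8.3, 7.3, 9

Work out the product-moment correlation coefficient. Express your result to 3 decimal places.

0.540

n = 5, Σx = 24.4, Σy = 39.9, Σx² = 149.52, Σy² = 327.83, Σxy = 203.86
nΣxy − ΣxΣy = 1019.3 − 973.56 = 45.74
nΣx² − (Σx)² = 747.6 − 595.36 = 152.24; nΣy² − (Σy)² = 1639.15 − 1592.01 = 47.14
r = 45.74 / √(152.24 × 47.14) = 45.74 / 84.7148 ≈ 0.540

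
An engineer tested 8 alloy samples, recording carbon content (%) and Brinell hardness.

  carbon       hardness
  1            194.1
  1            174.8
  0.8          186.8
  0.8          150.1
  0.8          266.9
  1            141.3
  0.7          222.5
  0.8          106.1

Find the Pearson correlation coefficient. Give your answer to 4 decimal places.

n = 8, Σx = 6.9, Σy = 1442.6, Σx² = 6.05, Σy² = 277618.86, Σxy = 1233.87
nΣxy − ΣxΣy = 9870.96 − 9953.94 = -82.98
nΣx² − (Σx)² = 48.4 − 47.61 = 0.79; nΣy² − (Σy)² = 2220950.88 − 2081094.76 = 139856.12
r = -82.98 / √(0.79 × 139856.12) = -82.98 / 332.3948 ≈ -0.2496

-0.2496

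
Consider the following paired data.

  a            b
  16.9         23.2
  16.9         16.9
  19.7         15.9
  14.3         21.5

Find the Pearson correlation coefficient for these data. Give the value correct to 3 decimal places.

-0.654

n = 4, Σa = 67.8, Σb = 77.5, Σa² = 1163.8, Σb² = 1538.91, Σab = 1298.37
nΣab − ΣaΣb = 5193.48 − 5254.5 = -61.02
nΣa² − (Σa)² = 4655.2 − 4596.84 = 58.36; nΣb² − (Σb)² = 6155.64 − 6006.25 = 149.39
r = -61.02 / √(58.36 × 149.39) = -61.02 / 93.3724 ≈ -0.654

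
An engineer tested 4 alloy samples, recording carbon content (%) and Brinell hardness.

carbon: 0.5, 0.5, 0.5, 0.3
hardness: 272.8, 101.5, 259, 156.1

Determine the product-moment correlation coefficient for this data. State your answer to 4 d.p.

n = 4, Σx = 1.8, Σy = 789.4, Σx² = 0.84, Σy² = 176170.3, Σxy = 363.48
nΣxy − ΣxΣy = 1453.92 − 1420.92 = 33
nΣx² − (Σx)² = 3.36 − 3.24 = 0.12; nΣy² − (Σy)² = 704681.2 − 623152.36 = 81528.84
r = 33 / √(0.12 × 81528.84) = 33 / 98.9114 ≈ 0.3336

0.3336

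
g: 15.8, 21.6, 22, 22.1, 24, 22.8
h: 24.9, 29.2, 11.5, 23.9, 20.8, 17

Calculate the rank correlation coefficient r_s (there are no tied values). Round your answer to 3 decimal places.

Rank g: 1, 2, 3, 4, 6, 5
Rank h: 5, 6, 1, 4, 3, 2
d = rank(g) − rank(h): -4, -4, 2, 0, 3, 3; Σd² = 54
ρ = 1 − 6Σd² / [n(n²−1)] = 1 − 6×54 / (6×35) = 1 − 324/210 ≈ -0.543

-0.543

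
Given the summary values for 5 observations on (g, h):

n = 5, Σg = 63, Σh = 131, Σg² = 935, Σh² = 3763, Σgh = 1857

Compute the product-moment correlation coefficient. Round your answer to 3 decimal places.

0.955

r = (nΣgh − ΣgΣh) / √[(nΣg² − (Σg)²)(nΣh² − (Σh)²)]
Numerator: 5×1857 − 63×131 = 1032
Denominator: √[(4675 − 3969)(18815 − 17161)] = √[706 × 1654] = 1080.6128
r = 1032 / 1080.6128 ≈ 0.955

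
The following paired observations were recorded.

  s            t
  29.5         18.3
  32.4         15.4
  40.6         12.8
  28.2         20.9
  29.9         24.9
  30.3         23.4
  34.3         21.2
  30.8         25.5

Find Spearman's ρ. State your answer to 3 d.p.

Rank s: 2, 6, 8, 1, 3, 4, 7, 5
Rank t: 3, 2, 1, 4, 7, 6, 5, 8
d = rank(s) − rank(t): -1, 4, 7, -3, -4, -2, 2, -3; Σd² = 108
ρ = 1 − 6Σd² / [n(n²−1)] = 1 − 6×108 / (8×63) = 1 − 648/504 ≈ -0.286

-0.286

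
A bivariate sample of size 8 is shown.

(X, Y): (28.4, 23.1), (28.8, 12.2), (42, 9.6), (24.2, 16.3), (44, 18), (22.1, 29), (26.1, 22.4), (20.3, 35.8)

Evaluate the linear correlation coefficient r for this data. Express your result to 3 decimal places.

n = 8, ΣX = 235.9, ΣY = 166.4, ΣX² = 7503.35, ΣY² = 3988.7, ΣXY = 4549.34
nΣXY − ΣXΣY = 36394.72 − 39253.76 = -2859.04
nΣX² − (ΣX)² = 60026.8 − 55648.81 = 4377.99; nΣY² − (ΣY)² = 31909.6 − 27688.96 = 4220.64
r = -2859.04 / √(4377.99 × 4220.64) = -2859.04 / 4298.5951 ≈ -0.665

-0.665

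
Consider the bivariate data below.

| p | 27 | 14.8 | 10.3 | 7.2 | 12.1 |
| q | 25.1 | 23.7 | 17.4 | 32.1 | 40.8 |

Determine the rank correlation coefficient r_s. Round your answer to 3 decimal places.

-0.100

Rank p: 5, 4, 2, 1, 3
Rank q: 3, 2, 1, 4, 5
d = rank(p) − rank(q): 2, 2, 1, -3, -2; Σd² = 22
ρ = 1 − 6Σd² / [n(n²−1)] = 1 − 6×22 / (5×24) = 1 − 132/120 ≈ -0.100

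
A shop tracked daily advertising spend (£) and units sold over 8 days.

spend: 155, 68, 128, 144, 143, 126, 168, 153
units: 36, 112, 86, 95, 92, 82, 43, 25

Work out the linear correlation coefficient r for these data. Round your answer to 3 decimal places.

-0.731

n = 8, Σx = 1085, Σy = 571, Σx² = 153727, Σy² = 47923, Σxy = 72421
nΣxy − ΣxΣy = 579368 − 619535 = -40167
nΣx² − (Σx)² = 1229816 − 1177225 = 52591; nΣy² − (Σy)² = 383384 − 326041 = 57343
r = -40167 / √(52591 × 57343) = -40167 / 54915.6236 ≈ -0.731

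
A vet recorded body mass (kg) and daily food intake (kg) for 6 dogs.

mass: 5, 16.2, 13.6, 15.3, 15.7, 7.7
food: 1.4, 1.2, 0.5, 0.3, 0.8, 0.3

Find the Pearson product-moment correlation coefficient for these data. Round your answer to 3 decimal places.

n = 6, Σx = 73.5, Σy = 4.5, Σx² = 1012.27, Σy² = 4.47, Σxy = 52.7
nΣxy − ΣxΣy = 316.2 − 330.75 = -14.55
nΣx² − (Σx)² = 6073.62 − 5402.25 = 671.37; nΣy² − (Σy)² = 26.82 − 20.25 = 6.57
r = -14.55 / √(671.37 × 6.57) = -14.55 / 66.4146 ≈ -0.219

-0.219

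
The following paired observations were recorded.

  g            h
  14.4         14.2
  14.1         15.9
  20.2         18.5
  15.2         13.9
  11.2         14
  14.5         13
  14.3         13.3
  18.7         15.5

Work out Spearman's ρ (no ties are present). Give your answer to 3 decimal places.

0.262

Rank g: 4, 2, 8, 6, 1, 5, 3, 7
Rank h: 5, 7, 8, 3, 4, 1, 2, 6
d = rank(g) − rank(h): -1, -5, 0, 3, -3, 4, 1, 1; Σd² = 62
ρ = 1 − 6Σd² / [n(n²−1)] = 1 − 6×62 / (8×63) = 1 − 372/504 ≈ 0.262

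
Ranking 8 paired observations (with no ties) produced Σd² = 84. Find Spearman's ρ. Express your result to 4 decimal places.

0.0000

ρ = 1 − 6Σd² / [n(n²−1)] = 1 − 6×84 / (8×63)
  = 1 − 504/504 = 1 − 1.00000 ≈ 0.0000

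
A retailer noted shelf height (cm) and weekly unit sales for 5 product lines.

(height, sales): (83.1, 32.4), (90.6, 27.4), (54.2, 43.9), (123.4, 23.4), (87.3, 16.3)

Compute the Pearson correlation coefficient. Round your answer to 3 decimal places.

n = 5, Σx = 438.6, Σy = 143.4, Σx² = 40900.46, Σy² = 4540.98, Σxy = 11864.81
nΣxy − ΣxΣy = 59324.05 − 62895.24 = -3571.19
nΣx² − (Σx)² = 204502.3 − 192369.96 = 12132.34; nΣy² − (Σy)² = 22704.9 − 20563.56 = 2141.34
r = -3571.19 / √(12132.34 × 2141.34) = -3571.19 / 5097.0055 ≈ -0.701

-0.701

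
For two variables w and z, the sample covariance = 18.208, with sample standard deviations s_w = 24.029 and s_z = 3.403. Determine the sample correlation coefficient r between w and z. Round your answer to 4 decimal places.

0.2227

r = Cov(w,z) / (s_w · s_z) = 18.208 / (24.029 × 3.403)
  = 18.208 / 81.7707 ≈ 0.2227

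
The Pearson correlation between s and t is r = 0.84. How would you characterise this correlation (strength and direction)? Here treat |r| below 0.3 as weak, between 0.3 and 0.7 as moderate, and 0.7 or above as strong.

r = 0.84 > 0 so the relationship is positive.
|r| = 0.84, which falls in the strong range.

strong positive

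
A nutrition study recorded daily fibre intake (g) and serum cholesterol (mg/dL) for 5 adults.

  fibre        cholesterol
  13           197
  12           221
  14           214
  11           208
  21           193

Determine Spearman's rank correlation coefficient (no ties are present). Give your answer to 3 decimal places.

-0.500

Rank fibre: 3, 2, 4, 1, 5
Rank cholesterol: 2, 5, 4, 3, 1
d = rank(fibre) − rank(cholesterol): 1, -3, 0, -2, 4; Σd² = 30
ρ = 1 − 6Σd² / [n(n²−1)] = 1 − 6×30 / (5×24) = 1 − 180/120 ≈ -0.500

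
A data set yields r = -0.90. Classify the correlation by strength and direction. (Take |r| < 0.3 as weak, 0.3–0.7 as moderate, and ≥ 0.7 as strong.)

r = -0.90 < 0 so the relationship is negative.
|r| = 0.90, which falls in the strong range.

strong negative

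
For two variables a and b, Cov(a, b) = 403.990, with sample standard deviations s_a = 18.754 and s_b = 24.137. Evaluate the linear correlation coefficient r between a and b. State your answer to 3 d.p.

0.892

r = Cov(a,b) / (s_a · s_b) = 403.990 / (18.754 × 24.137)
  = 403.990 / 452.6653 ≈ 0.892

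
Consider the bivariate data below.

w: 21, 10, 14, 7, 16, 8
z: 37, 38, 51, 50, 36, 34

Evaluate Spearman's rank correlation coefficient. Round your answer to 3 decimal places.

Rank w: 6, 3, 4, 1, 5, 2
Rank z: 3, 4, 6, 5, 2, 1
d = rank(w) − rank(z): 3, -1, -2, -4, 3, 1; Σd² = 40
ρ = 1 − 6Σd² / [n(n²−1)] = 1 − 6×40 / (6×35) = 1 − 240/210 ≈ -0.143

-0.143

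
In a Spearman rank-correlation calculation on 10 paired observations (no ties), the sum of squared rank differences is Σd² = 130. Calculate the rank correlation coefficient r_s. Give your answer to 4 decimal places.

0.2121

ρ = 1 − 6Σd² / [n(n²−1)] = 1 − 6×130 / (10×99)
  = 1 − 780/990 = 1 − 0.78788 ≈ 0.2121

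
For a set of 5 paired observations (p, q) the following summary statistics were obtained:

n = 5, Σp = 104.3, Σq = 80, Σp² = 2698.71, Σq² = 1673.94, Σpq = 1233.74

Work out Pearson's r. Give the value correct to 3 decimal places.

r = (nΣpq − ΣpΣq) / √[(nΣp² − (Σp)²)(nΣq² − (Σq)²)]
Numerator: 5×1233.74 − 104.3×80 = -2175.3
Denominator: √[(13493.55 − 10878.49)(8369.7 − 6400)] = √[2615.06 × 1969.7] = 2269.5558
r = -2175.3 / 2269.5558 ≈ -0.958

-0.958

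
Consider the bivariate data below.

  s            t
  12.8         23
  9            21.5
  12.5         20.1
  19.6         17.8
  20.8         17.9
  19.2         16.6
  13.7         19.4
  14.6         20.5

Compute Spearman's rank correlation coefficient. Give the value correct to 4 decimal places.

Rank s: 3, 1, 2, 7, 8, 6, 4, 5
Rank t: 8, 7, 5, 2, 3, 1, 4, 6
d = rank(s) − rank(t): -5, -6, -3, 5, 5, 5, 0, -1; Σd² = 146
ρ = 1 − 6Σd² / [n(n²−1)] = 1 − 6×146 / (8×63) = 1 − 876/504 ≈ -0.7381

-0.7381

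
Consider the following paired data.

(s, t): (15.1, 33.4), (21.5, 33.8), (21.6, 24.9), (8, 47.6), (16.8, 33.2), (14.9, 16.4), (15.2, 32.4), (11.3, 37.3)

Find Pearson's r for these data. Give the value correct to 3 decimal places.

n = 8, Σs = 124.4, Σt = 259, Σs² = 2083.8, Σt² = 8956.02, Σst = 3865.77
nΣst − ΣsΣt = 30926.16 − 32219.6 = -1293.44
nΣs² − (Σs)² = 16670.4 − 15475.36 = 1195.04; nΣt² − (Σt)² = 71648.16 − 67081 = 4567.16
r = -1293.44 / √(1195.04 × 4567.16) = -1293.44 / 2336.2232 ≈ -0.554

-0.554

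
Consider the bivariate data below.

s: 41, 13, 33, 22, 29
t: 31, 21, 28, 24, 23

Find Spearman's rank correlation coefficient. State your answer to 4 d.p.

0.9000

Rank s: 5, 1, 4, 2, 3
Rank t: 5, 1, 4, 3, 2
d = rank(s) − rank(t): 0, 0, 0, -1, 1; Σd² = 2
ρ = 1 − 6Σd² / [n(n²−1)] = 1 − 6×2 / (5×24) = 1 − 12/120 ≈ 0.9000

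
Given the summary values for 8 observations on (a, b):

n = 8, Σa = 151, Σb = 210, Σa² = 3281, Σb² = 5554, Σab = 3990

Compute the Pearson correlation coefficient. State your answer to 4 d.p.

0.1963

r = (nΣab − ΣaΣb) / √[(nΣa² − (Σa)²)(nΣb² − (Σb)²)]
Numerator: 8×3990 − 151×210 = 210
Denominator: √[(26248 − 22801)(44432 − 44100)] = √[3447 × 332] = 1069.7682
r = 210 / 1069.7682 ≈ 0.1963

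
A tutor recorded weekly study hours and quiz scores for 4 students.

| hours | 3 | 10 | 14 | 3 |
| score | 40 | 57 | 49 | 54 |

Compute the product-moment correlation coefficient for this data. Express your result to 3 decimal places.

0.313

n = 4, Σx = 30, Σy = 200, Σx² = 314, Σy² = 10166, Σxy = 1538
nΣxy − ΣxΣy = 6152 − 6000 = 152
nΣx² − (Σx)² = 1256 − 900 = 356; nΣy² − (Σy)² = 40664 − 40000 = 664
r = 152 / √(356 × 664) = 152 / 486.1934 ≈ 0.313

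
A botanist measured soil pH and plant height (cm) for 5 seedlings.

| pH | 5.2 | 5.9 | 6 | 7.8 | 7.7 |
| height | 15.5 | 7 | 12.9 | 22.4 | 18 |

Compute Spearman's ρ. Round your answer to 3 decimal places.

0.700

Rank pH: 1, 2, 3, 5, 4
Rank height: 3, 1, 2, 5, 4
d = rank(pH) − rank(height): -2, 1, 1, 0, 0; Σd² = 6
ρ = 1 − 6Σd² / [n(n²−1)] = 1 − 6×6 / (5×24) = 1 − 36/120 ≈ 0.700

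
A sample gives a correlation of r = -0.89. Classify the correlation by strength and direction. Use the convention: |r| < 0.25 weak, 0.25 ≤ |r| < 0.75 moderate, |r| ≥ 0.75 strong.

r = -0.89 < 0 so the relationship is negative.
|r| = 0.89, which falls in the strong range.

strong negative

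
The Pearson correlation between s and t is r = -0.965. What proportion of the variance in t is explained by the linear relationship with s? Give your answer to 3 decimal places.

r² = (-0.965)² = 0.931

0.931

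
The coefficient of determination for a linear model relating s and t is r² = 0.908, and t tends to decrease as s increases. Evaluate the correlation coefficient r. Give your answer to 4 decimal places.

|r| = √0.908 = 0.9529
The association is negative, so r = −0.9529.

-0.9529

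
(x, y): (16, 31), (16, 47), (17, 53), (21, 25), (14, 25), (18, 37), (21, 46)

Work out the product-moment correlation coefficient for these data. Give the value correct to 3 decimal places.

n = 7, Σx = 123, Σy = 264, Σx² = 2203, Σy² = 10714, Σxy = 4656
nΣxy − ΣxΣy = 32592 − 32472 = 120
nΣx² − (Σx)² = 15421 − 15129 = 292; nΣy² − (Σy)² = 74998 − 69696 = 5302
r = 120 / √(292 × 5302) = 120 / 1244.2604 ≈ 0.096

0.096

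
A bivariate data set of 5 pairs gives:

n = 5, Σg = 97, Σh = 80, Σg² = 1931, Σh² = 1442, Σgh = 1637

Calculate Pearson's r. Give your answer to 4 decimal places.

0.9521

r = (nΣgh − ΣgΣh) / √[(nΣg² − (Σg)²)(nΣh² − (Σh)²)]
Numerator: 5×1637 − 97×80 = 425
Denominator: √[(9655 − 9409)(7210 − 6400)] = √[246 × 810] = 446.3855
r = 425 / 446.3855 ≈ 0.9521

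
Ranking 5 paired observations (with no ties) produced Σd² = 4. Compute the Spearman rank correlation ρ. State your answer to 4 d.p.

ρ = 1 − 6Σd² / [n(n²−1)] = 1 − 6×4 / (5×24)
  = 1 − 24/120 = 1 − 0.20000 ≈ 0.8000

0.8000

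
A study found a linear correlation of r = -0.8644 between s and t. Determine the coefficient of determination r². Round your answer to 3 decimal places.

r² = (-0.8644)² = 0.747

0.747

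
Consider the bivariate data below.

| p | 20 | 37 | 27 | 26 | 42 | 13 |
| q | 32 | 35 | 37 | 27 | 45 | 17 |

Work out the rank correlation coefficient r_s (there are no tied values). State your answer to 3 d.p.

Rank p: 2, 5, 4, 3, 6, 1
Rank q: 3, 4, 5, 2, 6, 1
d = rank(p) − rank(q): -1, 1, -1, 1, 0, 0; Σd² = 4
ρ = 1 − 6Σd² / [n(n²−1)] = 1 − 6×4 / (6×35) = 1 − 24/210 ≈ 0.886

0.886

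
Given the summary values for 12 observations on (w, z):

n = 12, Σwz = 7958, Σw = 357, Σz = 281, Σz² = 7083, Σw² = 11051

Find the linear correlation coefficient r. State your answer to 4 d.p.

-0.8637

r = (nΣwz − ΣwΣz) / √[(nΣw² − (Σw)²)(nΣz² − (Σz)²)]
Numerator: 12×7958 − 357×281 = -4821
Denominator: √[(132612 − 127449)(84996 − 78961)] = √[5163 × 6035] = 5581.9983
r = -4821 / 5581.9983 ≈ -0.8637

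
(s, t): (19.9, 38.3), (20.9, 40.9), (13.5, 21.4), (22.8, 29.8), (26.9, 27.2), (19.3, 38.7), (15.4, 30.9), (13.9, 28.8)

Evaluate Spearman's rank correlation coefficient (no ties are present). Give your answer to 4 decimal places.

Rank s: 5, 6, 1, 7, 8, 4, 3, 2
Rank t: 6, 8, 1, 4, 2, 7, 5, 3
d = rank(s) − rank(t): -1, -2, 0, 3, 6, -3, -2, -1; Σd² = 64
ρ = 1 − 6Σd² / [n(n²−1)] = 1 − 6×64 / (8×63) = 1 − 384/504 ≈ 0.2381

0.2381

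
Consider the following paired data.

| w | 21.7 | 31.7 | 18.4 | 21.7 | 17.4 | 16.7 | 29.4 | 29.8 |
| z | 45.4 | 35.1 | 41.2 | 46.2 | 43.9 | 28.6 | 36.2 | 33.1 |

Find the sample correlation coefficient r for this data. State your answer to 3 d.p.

-0.298

n = 8, Σw = 186.8, Σz = 309.7, Σw² = 4619.28, Σz² = 12276.27, Σwz = 7150.61
nΣwz − ΣwΣz = 57204.88 − 57851.96 = -647.08
nΣw² − (Σw)² = 36954.24 − 34894.24 = 2060; nΣz² − (Σz)² = 98210.16 − 95914.09 = 2296.07
r = -647.08 / √(2060 × 2296.07) = -647.08 / 2174.8343 ≈ -0.298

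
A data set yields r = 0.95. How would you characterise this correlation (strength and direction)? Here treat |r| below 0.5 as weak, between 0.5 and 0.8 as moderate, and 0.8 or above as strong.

strong positive

r = 0.95 > 0 so the relationship is positive.
|r| = 0.95, which falls in the strong range.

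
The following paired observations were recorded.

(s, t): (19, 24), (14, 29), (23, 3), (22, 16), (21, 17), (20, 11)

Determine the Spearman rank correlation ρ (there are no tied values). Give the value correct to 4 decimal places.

Rank s: 2, 1, 6, 5, 4, 3
Rank t: 5, 6, 1, 3, 4, 2
d = rank(s) − rank(t): -3, -5, 5, 2, 0, 1; Σd² = 64
ρ = 1 − 6Σd² / [n(n²−1)] = 1 − 6×64 / (6×35) = 1 − 384/210 ≈ -0.8286

-0.8286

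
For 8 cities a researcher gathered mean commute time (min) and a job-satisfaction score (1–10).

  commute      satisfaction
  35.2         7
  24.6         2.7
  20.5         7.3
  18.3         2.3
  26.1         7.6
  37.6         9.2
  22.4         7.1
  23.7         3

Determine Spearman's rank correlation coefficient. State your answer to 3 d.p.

Rank commute: 7, 5, 2, 1, 6, 8, 3, 4
Rank satisfaction: 4, 2, 6, 1, 7, 8, 5, 3
d = rank(commute) − rank(satisfaction): 3, 3, -4, 0, -1, 0, -2, 1; Σd² = 40
ρ = 1 − 6Σd² / [n(n²−1)] = 1 − 6×40 / (8×63) = 1 − 240/504 ≈ 0.524

0.524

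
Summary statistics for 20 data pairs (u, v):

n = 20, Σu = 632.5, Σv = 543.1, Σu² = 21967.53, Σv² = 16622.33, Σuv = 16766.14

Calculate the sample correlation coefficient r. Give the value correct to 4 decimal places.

-0.2133

r = (nΣuv − ΣuΣv) / √[(nΣu² − (Σu)²)(nΣv² − (Σv)²)]
Numerator: 20×16766.14 − 632.5×543.1 = -8187.95
Denominator: √[(439350.6 − 400056.25)(332446.6 − 294957.61)] = √[39294.35 × 37488.99] = 38381.0564
r = -8187.95 / 38381.0564 ≈ -0.2133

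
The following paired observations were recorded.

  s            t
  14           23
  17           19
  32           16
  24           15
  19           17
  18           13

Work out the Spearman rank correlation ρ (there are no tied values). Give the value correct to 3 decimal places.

Rank s: 1, 2, 6, 5, 4, 3
Rank t: 6, 5, 3, 2, 4, 1
d = rank(s) − rank(t): -5, -3, 3, 3, 0, 2; Σd² = 56
ρ = 1 − 6Σd² / [n(n²−1)] = 1 − 6×56 / (6×35) = 1 − 336/210 ≈ -0.600

-0.600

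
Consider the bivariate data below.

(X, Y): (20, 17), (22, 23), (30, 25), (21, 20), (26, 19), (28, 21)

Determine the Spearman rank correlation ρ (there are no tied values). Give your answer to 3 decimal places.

0.714

Rank X: 1, 3, 6, 2, 4, 5
Rank Y: 1, 5, 6, 3, 2, 4
d = rank(X) − rank(Y): 0, -2, 0, -1, 2, 1; Σd² = 10
ρ = 1 − 6Σd² / [n(n²−1)] = 1 − 6×10 / (6×35) = 1 − 60/210 ≈ 0.714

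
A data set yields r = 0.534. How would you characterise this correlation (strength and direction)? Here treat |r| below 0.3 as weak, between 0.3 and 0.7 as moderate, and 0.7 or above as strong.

r = 0.534 > 0 so the relationship is positive.
|r| = 0.534, which falls in the moderate range.

moderate positive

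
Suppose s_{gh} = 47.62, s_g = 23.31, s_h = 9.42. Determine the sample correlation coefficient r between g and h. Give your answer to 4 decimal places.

0.2169

r = Cov(g,h) / (s_g · s_h) = 47.62 / (23.31 × 9.42)
  = 47.62 / 219.5802 ≈ 0.2169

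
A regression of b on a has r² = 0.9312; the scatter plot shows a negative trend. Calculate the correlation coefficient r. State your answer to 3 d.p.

|r| = √0.9312 = 0.965
The association is negative, so r = −0.965.

-0.965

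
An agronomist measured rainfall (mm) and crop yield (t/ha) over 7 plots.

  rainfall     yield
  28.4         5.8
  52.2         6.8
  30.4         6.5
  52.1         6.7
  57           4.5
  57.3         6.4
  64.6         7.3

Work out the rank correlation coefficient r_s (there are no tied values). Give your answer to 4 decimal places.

Rank rainfall: 1, 4, 2, 3, 5, 6, 7
Rank yield: 2, 6, 4, 5, 1, 3, 7
d = rank(rainfall) − rank(yield): -1, -2, -2, -2, 4, 3, 0; Σd² = 38
ρ = 1 − 6Σd² / [n(n²−1)] = 1 − 6×38 / (7×48) = 1 − 228/336 ≈ 0.3214

0.3214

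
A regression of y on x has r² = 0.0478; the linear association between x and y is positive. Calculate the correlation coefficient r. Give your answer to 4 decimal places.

|r| = √0.0478 = 0.2186
The association is positive, so r = 0.2186.

0.2186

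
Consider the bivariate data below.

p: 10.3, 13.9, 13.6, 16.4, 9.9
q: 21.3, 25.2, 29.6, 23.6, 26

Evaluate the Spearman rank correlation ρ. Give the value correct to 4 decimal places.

-0.2000

Rank p: 2, 4, 3, 5, 1
Rank q: 1, 3, 5, 2, 4
d = rank(p) − rank(q): 1, 1, -2, 3, -3; Σd² = 24
ρ = 1 − 6Σd² / [n(n²−1)] = 1 − 6×24 / (5×24) = 1 − 144/120 ≈ -0.2000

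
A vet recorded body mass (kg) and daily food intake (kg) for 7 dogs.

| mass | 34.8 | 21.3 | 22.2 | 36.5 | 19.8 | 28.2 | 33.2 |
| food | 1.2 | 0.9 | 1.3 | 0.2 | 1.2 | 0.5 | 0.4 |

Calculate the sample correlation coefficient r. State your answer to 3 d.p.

n = 7, Σx = 196, Σy = 5.7, Σx² = 5779.34, Σy² = 5.83, Σxy = 148.23
nΣxy − ΣxΣy = 1037.61 − 1117.2 = -79.59
nΣx² − (Σx)² = 40455.38 − 38416 = 2039.38; nΣy² − (Σy)² = 40.81 − 32.49 = 8.32
r = -79.59 / √(2039.38 × 8.32) = -79.59 / 130.2599 ≈ -0.611

-0.611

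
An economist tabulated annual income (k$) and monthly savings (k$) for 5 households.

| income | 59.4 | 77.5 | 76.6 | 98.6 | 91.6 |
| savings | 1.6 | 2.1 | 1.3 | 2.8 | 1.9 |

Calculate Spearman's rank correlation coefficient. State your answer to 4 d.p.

0.8000

Rank income: 1, 3, 2, 5, 4
Rank savings: 2, 4, 1, 5, 3
d = rank(income) − rank(savings): -1, -1, 1, 0, 1; Σd² = 4
ρ = 1 − 6Σd² / [n(n²−1)] = 1 − 6×4 / (5×24) = 1 − 24/120 ≈ 0.8000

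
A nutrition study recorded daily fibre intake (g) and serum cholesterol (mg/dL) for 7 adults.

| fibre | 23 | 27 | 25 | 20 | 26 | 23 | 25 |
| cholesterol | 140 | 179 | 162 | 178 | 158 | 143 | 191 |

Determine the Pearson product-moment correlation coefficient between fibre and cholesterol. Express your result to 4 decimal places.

0.1730

n = 7, Σx = 169, Σy = 1151, Σx² = 4113, Σy² = 191463, Σxy = 27835
nΣxy − ΣxΣy = 194845 − 194519 = 326
nΣx² − (Σx)² = 28791 − 28561 = 230; nΣy² − (Σy)² = 1340241 − 1324801 = 15440
r = 326 / √(230 × 15440) = 326 / 1884.4628 ≈ 0.1730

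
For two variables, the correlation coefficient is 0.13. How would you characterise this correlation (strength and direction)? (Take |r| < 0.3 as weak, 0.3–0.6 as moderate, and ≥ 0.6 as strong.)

r = 0.13 > 0 so the relationship is positive.
|r| = 0.13, which falls in the weak range.

weak positive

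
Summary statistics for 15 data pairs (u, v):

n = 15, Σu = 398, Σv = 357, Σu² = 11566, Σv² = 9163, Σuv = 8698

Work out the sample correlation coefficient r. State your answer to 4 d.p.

r = (nΣuv − ΣuΣv) / √[(nΣu² − (Σu)²)(nΣv² − (Σv)²)]
Numerator: 15×8698 − 398×357 = -11616
Denominator: √[(173490 − 158404)(137445 − 127449)] = √[15086 × 9996] = 12280.0511
r = -11616 / 12280.0511 ≈ -0.9459

-0.9459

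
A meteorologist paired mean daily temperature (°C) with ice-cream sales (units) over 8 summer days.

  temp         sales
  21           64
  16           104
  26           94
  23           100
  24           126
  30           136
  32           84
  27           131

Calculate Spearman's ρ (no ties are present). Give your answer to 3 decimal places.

Rank temp: 2, 1, 5, 3, 4, 7, 8, 6
Rank sales: 1, 5, 3, 4, 6, 8, 2, 7
d = rank(temp) − rank(sales): 1, -4, 2, -1, -2, -1, 6, -1; Σd² = 64
ρ = 1 − 6Σd² / [n(n²−1)] = 1 − 6×64 / (8×63) = 1 − 384/504 ≈ 0.238

0.238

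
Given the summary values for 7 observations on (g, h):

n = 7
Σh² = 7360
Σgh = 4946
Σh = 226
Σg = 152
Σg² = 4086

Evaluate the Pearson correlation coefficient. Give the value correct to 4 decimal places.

r = (nΣgh − ΣgΣh) / √[(nΣg² − (Σg)²)(nΣh² − (Σh)²)]
Numerator: 7×4946 − 152×226 = 270
Denominator: √[(28602 − 23104)(51520 − 51076)] = √[5498 × 444] = 1562.4058
r = 270 / 1562.4058 ≈ 0.1728

0.1728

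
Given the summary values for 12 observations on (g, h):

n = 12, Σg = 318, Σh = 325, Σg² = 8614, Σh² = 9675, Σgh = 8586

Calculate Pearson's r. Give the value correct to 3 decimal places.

r = (nΣgh − ΣgΣh) / √[(nΣg² − (Σg)²)(nΣh² − (Σh)²)]
Numerator: 12×8586 − 318×325 = -318
Denominator: √[(103368 − 101124)(116100 − 105625)] = √[2244 × 10475] = 4848.2884
r = -318 / 4848.2884 ≈ -0.066

-0.066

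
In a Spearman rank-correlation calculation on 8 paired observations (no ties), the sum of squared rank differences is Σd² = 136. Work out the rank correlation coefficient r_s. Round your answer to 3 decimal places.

-0.619

ρ = 1 − 6Σd² / [n(n²−1)] = 1 − 6×136 / (8×63)
  = 1 − 816/504 = 1 − 1.6190 ≈ -0.619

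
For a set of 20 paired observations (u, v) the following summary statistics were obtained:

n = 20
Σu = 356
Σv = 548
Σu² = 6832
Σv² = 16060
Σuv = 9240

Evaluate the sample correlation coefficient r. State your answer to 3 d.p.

-0.715

r = (nΣuv − ΣuΣv) / √[(nΣu² − (Σu)²)(nΣv² − (Σv)²)]
Numerator: 20×9240 − 356×548 = -10288
Denominator: √[(136640 − 126736)(321200 − 300304)] = √[9904 × 20896] = 14385.8953
r = -10288 / 14385.8953 ≈ -0.715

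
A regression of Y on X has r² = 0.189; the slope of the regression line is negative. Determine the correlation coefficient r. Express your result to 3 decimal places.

-0.435

|r| = √0.189 = 0.435
The association is negative, so r = −0.435.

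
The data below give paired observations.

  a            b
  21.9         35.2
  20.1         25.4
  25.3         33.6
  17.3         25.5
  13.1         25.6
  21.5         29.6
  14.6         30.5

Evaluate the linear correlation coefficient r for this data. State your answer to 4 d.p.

0.6055

n = 7, Σa = 133.8, Σb = 205.4, Σa² = 2670.02, Σb² = 6125.18, Σab = 3989.71
nΣab − ΣaΣb = 27927.97 − 27482.52 = 445.45
nΣa² − (Σa)² = 18690.14 − 17902.44 = 787.7; nΣb² − (Σb)² = 42876.26 − 42189.16 = 687.1
r = 445.45 / √(787.7 × 687.1) = 445.45 / 735.6825 ≈ 0.6055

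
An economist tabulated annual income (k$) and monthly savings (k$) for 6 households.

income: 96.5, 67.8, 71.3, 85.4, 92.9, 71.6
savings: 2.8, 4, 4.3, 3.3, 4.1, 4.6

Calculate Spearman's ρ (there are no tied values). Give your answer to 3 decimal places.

Rank income: 6, 1, 2, 4, 5, 3
Rank savings: 1, 3, 5, 2, 4, 6
d = rank(income) − rank(savings): 5, -2, -3, 2, 1, -3; Σd² = 52
ρ = 1 − 6Σd² / [n(n²−1)] = 1 − 6×52 / (6×35) = 1 − 312/210 ≈ -0.486

-0.486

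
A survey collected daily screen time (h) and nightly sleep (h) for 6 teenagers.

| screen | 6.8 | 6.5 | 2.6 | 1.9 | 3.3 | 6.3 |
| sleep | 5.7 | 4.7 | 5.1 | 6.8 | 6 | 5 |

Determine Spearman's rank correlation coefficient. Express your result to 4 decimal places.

Rank screen: 6, 5, 2, 1, 3, 4
Rank sleep: 4, 1, 3, 6, 5, 2
d = rank(screen) − rank(sleep): 2, 4, -1, -5, -2, 2; Σd² = 54
ρ = 1 − 6Σd² / [n(n²−1)] = 1 − 6×54 / (6×35) = 1 − 324/210 ≈ -0.5429

-0.5429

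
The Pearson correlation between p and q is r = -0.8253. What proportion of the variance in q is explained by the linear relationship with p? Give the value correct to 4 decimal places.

r² = (-0.8253)² = 0.6811

0.6811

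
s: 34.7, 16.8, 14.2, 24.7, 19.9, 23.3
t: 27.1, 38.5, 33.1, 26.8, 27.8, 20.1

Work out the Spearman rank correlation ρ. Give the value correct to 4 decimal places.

-0.7143

Rank s: 6, 2, 1, 5, 3, 4
Rank t: 3, 6, 5, 2, 4, 1
d = rank(s) − rank(t): 3, -4, -4, 3, -1, 3; Σd² = 60
ρ = 1 − 6Σd² / [n(n²−1)] = 1 − 6×60 / (6×35) = 1 − 360/210 ≈ -0.7143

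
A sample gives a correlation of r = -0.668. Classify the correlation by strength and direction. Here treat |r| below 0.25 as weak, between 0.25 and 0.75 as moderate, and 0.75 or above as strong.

moderate negative

r = -0.668 < 0 so the relationship is negative.
|r| = 0.668, which falls in the moderate range.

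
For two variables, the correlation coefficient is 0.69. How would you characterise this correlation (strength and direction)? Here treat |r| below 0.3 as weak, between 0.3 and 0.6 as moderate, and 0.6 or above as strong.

r = 0.69 > 0 so the relationship is positive.
|r| = 0.69, which falls in the strong range.

strong positive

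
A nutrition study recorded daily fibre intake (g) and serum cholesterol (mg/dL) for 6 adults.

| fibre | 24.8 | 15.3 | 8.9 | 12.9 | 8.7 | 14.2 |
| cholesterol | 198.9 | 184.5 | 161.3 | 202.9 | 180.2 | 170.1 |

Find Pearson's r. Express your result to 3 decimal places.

0.579

n = 6, Σx = 84.8, Σy = 1097.9, Σx² = 1372.08, Σy² = 202193.61, Σxy = 15791.71
nΣxy − ΣxΣy = 94750.26 − 93101.92 = 1648.34
nΣx² − (Σx)² = 8232.48 − 7191.04 = 1041.44; nΣy² − (Σy)² = 1213161.66 − 1205384.41 = 7777.25
r = 1648.34 / √(1041.44 × 7777.25) = 1648.34 / 2845.9689 ≈ 0.579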